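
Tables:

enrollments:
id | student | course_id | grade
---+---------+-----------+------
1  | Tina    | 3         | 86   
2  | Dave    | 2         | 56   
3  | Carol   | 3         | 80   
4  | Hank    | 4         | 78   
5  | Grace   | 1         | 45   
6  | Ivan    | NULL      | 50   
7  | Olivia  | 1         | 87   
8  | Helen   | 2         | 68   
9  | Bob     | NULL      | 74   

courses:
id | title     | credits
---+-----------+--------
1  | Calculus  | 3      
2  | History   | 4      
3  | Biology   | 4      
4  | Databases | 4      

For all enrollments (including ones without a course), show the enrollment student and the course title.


LEFT JOIN keeps every row from enrollments (the left table); where course_id has no match in courses, the course columns become NULL. Walk through each enrollment:
  - enrollment 1 (Tina): course_id=3 -> matches Biology
  - enrollment 2 (Dave): course_id=2 -> matches History
  - enrollment 3 (Carol): course_id=3 -> matches Biology
  - enrollment 4 (Hank): course_id=4 -> matches Databases
  - enrollment 5 (Grace): course_id=1 -> matches Calculus
  - enrollment 6 (Ivan): course_id=NULL, no match -> kept with NULL
  - enrollment 7 (Olivia): course_id=1 -> matches Calculus
  - enrollment 8 (Helen): course_id=2 -> matches History
  - enrollment 9 (Bob): course_id=NULL, no match -> kept with NULL
All 9 rows appear; 2 have NULL course.

SQL:
SELECT a.student, b.title AS course
FROM enrollments a
LEFT JOIN courses b ON a.course_id = b.id

Result:
student | course   
--------+----------
Tina    | Biology  
Dave    | History  
Carol   | Biology  
Hank    | Databases
Grace   | Calculus 
Ivan    | NULL     
Olivia  | Calculus 
Helen   | History  
Bob     | NULL     


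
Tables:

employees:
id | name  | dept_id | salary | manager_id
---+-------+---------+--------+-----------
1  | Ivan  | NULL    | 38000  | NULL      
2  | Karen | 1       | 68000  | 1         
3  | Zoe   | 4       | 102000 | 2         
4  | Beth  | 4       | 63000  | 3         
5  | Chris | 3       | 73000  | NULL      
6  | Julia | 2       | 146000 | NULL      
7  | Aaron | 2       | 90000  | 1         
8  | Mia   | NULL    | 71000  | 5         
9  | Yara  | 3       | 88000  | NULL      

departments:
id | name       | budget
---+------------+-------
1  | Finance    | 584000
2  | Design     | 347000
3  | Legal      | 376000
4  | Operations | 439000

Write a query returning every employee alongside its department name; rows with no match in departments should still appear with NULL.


LEFT JOIN keeps every row from employees (the left table); where dept_id has no match in departments, the department columns become NULL. Walk through each employee:
  - employee 1 (Ivan): dept_id=NULL, no match -> kept with NULL
  - employee 2 (Karen): dept_id=1 -> matches Finance
  - employee 3 (Zoe): dept_id=4 -> matches Operations
  - employee 4 (Beth): dept_id=4 -> matches Operations
  - employee 5 (Chris): dept_id=3 -> matches Legal
  - employee 6 (Julia): dept_id=2 -> matches Design
  - employee 7 (Aaron): dept_id=2 -> matches Design
  - employee 8 (Mia): dept_id=NULL, no match -> kept with NULL
  - employee 9 (Yara): dept_id=3 -> matches Legal
All 9 rows appear; 2 have NULL department.

SQL:
SELECT a.name, b.name AS department
FROM employees a
LEFT JOIN departments b ON a.dept_id = b.id

Result:
name  | department
------+-----------
Ivan  | NULL      
Karen | Finance   
Zoe   | Operations
Beth  | Operations
Chris | Legal     
Julia | Design    
Aaron | Design    
Mia   | NULL      
Yara  | Legal     


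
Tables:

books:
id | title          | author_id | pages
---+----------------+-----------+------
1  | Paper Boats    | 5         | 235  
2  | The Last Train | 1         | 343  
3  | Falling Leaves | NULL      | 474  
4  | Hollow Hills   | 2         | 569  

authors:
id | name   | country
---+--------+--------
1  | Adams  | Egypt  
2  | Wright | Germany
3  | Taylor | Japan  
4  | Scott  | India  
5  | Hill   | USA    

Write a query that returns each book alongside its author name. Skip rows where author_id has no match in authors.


INNER JOIN keeps only books rows whose author_id matches an id in authors. Walk through each book:
  - book 1 (Paper Boats): author_id=5 -> matches Hill
  - book 2 (The Last Train): author_id=1 -> matches Adams
  - book 3 (Falling Leaves): author_id=NULL, no match -> dropped
  - book 4 (Hollow Hills): author_id=2 -> matches Wright
So 1 of 4 rows is dropped.

SQL:
SELECT a.title, b.name AS author
FROM books a
INNER JOIN authors b ON a.author_id = b.id

Result:
title          | author
---------------+-------
Paper Boats    | Hill  
The Last Train | Adams 
Hollow Hills   | Wright


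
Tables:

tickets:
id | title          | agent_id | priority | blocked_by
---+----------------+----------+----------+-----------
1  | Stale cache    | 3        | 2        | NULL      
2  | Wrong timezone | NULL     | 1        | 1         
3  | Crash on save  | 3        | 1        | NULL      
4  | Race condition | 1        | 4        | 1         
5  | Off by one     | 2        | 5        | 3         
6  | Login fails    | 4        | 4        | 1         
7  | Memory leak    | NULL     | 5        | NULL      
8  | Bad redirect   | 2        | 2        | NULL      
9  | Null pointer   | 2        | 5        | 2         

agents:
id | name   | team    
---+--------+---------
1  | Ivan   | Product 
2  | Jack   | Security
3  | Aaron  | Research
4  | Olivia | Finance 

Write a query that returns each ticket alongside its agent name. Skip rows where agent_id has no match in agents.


INNER JOIN keeps only tickets rows whose agent_id matches an id in agents. Walk through each ticket:
  - ticket 1 (Stale cache): agent_id=3 -> matches Aaron
  - ticket 2 (Wrong timezone): agent_id=NULL, no match -> dropped
  - ticket 3 (Crash on save): agent_id=3 -> matches Aaron
  - ticket 4 (Race condition): agent_id=1 -> matches Ivan
  - ticket 5 (Off by one): agent_id=2 -> matches Jack
  - ticket 6 (Login fails): agent_id=4 -> matches Olivia
  - ticket 7 (Memory leak): agent_id=NULL, no match -> dropped
  - ticket 8 (Bad redirect): agent_id=2 -> matches Jack
  - ticket 9 (Null pointer): agent_id=2 -> matches Jack
So 2 of 9 rows are dropped.

SQL:
SELECT a.title, b.name AS agent
FROM tickets a
INNER JOIN agents b ON a.agent_id = b.id

Result:
title          | agent 
---------------+-------
Stale cache    | Aaron 
Crash on save  | Aaron 
Race condition | Ivan  
Off by one     | Jack  
Login fails    | Olivia
Bad redirect   | Jack  
Null pointer   | Jack  


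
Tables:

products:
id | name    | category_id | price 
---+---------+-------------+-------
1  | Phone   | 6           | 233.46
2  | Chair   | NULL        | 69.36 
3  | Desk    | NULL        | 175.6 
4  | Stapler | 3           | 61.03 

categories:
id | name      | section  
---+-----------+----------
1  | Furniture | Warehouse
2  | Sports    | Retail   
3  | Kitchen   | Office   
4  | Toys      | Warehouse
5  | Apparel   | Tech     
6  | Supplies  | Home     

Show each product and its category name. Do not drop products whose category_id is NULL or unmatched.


LEFT JOIN keeps every row from products (the left table); where category_id has no match in categories, the category columns become NULL. Walk through each product:
  - product 1 (Phone): category_id=6 -> matches Supplies
  - product 2 (Chair): category_id=NULL, no match -> kept with NULL
  - product 3 (Desk): category_id=NULL, no match -> kept with NULL
  - product 4 (Stapler): category_id=3 -> matches Kitchen
All 4 rows appear; 2 have NULL category.

SQL:
SELECT a.name, b.name AS category
FROM products a
LEFT JOIN categories b ON a.category_id = b.id

Result:
name    | category
--------+---------
Phone   | Supplies
Chair   | NULL    
Desk    | NULL    
Stapler | Kitchen 


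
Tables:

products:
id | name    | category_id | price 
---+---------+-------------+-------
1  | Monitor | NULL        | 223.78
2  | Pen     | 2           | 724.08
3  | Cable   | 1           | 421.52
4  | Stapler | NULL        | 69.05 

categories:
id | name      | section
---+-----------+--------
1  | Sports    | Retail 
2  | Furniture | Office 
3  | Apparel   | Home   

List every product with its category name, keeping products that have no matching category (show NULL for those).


LEFT JOIN keeps every row from products (the left table); where category_id has no match in categories, the category columns become NULL. Walk through each product:
  - product 1 (Monitor): category_id=NULL, no match -> kept with NULL
  - product 2 (Pen): category_id=2 -> matches Furniture
  - product 3 (Cable): category_id=1 -> matches Sports
  - product 4 (Stapler): category_id=NULL, no match -> kept with NULL
All 4 rows appear; 2 have NULL category.

SQL:
SELECT a.name, b.name AS category
FROM products a
LEFT JOIN categories b ON a.category_id = b.id

Result:
name    | category 
--------+----------
Monitor | NULL     
Pen     | Furniture
Cable   | Sports   
Stapler | NULL     


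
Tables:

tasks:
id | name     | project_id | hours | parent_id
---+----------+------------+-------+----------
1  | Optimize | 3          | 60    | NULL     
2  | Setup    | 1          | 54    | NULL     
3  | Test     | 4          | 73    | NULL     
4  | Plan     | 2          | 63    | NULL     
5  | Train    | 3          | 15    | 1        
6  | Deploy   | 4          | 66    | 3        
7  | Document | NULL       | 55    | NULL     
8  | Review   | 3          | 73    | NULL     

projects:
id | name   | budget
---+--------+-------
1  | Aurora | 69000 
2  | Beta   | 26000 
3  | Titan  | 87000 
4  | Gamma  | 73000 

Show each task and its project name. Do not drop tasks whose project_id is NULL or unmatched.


LEFT JOIN keeps every row from tasks (the left table); where project_id has no match in projects, the project columns become NULL. Walk through each task:
  - task 1 (Optimize): project_id=3 -> matches Titan
  - task 2 (Setup): project_id=1 -> matches Aurora
  - task 3 (Test): project_id=4 -> matches Gamma
  - task 4 (Plan): project_id=2 -> matches Beta
  - task 5 (Train): project_id=3 -> matches Titan
  - task 6 (Deploy): project_id=4 -> matches Gamma
  - task 7 (Document): project_id=NULL, no match -> kept with NULL
  - task 8 (Review): project_id=3 -> matches Titan
All 8 rows appear; 1 has NULL project.

SQL:
SELECT a.name, b.name AS project
FROM tasks a
LEFT JOIN projects b ON a.project_id = b.id

Result:
name     | project
---------+--------
Optimize | Titan  
Setup    | Aurora 
Test     | Gamma  
Plan     | Beta   
Train    | Titan  
Deploy   | Gamma  
Document | NULL   
Review   | Titan  


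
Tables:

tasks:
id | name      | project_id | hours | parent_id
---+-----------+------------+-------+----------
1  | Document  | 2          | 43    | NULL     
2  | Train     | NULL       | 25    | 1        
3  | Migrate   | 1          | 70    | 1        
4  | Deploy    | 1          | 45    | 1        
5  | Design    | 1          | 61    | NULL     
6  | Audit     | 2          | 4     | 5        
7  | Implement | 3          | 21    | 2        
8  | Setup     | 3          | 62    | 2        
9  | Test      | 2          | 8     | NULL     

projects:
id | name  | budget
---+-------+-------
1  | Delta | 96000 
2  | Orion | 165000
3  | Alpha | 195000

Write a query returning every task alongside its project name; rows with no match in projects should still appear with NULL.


LEFT JOIN keeps every row from tasks (the left table); where project_id has no match in projects, the project columns become NULL. Walk through each task:
  - task 1 (Document): project_id=2 -> matches Orion
  - task 2 (Train): project_id=NULL, no match -> kept with NULL
  - task 3 (Migrate): project_id=1 -> matches Delta
  - task 4 (Deploy): project_id=1 -> matches Delta
  - task 5 (Design): project_id=1 -> matches Delta
  - task 6 (Audit): project_id=2 -> matches Orion
  - task 7 (Implement): project_id=3 -> matches Alpha
  - task 8 (Setup): project_id=3 -> matches Alpha
  - task 9 (Test): project_id=2 -> matches Orion
All 9 rows appear; 1 has NULL project.

SQL:
SELECT a.name, b.name AS project
FROM tasks a
LEFT JOIN projects b ON a.project_id = b.id

Result:
name      | project
----------+--------
Document  | Orion  
Train     | NULL   
Migrate   | Delta  
Deploy    | Delta  
Design    | Delta  
Audit     | Orion  
Implement | Alpha  
Setup     | Alpha  
Test      | Orion  


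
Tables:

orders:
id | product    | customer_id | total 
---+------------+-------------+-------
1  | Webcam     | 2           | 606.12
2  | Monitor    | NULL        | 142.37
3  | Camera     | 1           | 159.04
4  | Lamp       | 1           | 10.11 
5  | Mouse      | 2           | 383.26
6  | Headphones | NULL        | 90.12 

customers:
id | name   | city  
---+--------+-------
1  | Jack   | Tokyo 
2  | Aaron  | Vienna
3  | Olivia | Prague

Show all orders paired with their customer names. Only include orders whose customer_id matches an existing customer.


INNER JOIN keeps only orders rows whose customer_id matches an id in customers. Walk through each order:
  - order 1 (Webcam): customer_id=2 -> matches Aaron
  - order 2 (Monitor): customer_id=NULL, no match -> dropped
  - order 3 (Camera): customer_id=1 -> matches Jack
  - order 4 (Lamp): customer_id=1 -> matches Jack
  - order 5 (Mouse): customer_id=2 -> matches Aaron
  - order 6 (Headphones): customer_id=NULL, no match -> dropped
So 2 of 6 rows are dropped.

SQL:
SELECT a.product, b.name AS customer
FROM orders a
INNER JOIN customers b ON a.customer_id = b.id

Result:
product | customer
--------+---------
Webcam  | Aaron   
Camera  | Jack    
Lamp    | Jack    
Mouse   | Aaron   


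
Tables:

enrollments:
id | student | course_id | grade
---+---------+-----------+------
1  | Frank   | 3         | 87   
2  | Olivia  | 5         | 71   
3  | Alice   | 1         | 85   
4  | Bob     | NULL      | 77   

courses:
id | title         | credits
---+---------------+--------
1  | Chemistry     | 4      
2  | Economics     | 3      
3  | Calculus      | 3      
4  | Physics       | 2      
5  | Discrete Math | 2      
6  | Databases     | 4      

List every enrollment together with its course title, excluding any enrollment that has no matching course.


INNER JOIN keeps only enrollments rows whose course_id matches an id in courses. Walk through each enrollment:
  - enrollment 1 (Frank): course_id=3 -> matches Calculus
  - enrollment 2 (Olivia): course_id=5 -> matches Discrete Math
  - enrollment 3 (Alice): course_id=1 -> matches Chemistry
  - enrollment 4 (Bob): course_id=NULL, no match -> dropped
So 1 of 4 rows is dropped.

SQL:
SELECT a.student, b.title AS course
FROM enrollments a
INNER JOIN courses b ON a.course_id = b.id

Result:
student | course       
--------+--------------
Frank   | Calculus     
Olivia  | Discrete Math
Alice   | Chemistry    


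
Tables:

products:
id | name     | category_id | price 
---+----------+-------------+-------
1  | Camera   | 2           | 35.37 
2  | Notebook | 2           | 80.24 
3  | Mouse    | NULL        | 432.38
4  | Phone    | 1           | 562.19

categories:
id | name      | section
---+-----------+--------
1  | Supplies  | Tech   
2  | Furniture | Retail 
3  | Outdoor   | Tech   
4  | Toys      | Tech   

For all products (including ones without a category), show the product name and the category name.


LEFT JOIN keeps every row from products (the left table); where category_id has no match in categories, the category columns become NULL. Walk through each product:
  - product 1 (Camera): category_id=2 -> matches Furniture
  - product 2 (Notebook): category_id=2 -> matches Furniture
  - product 3 (Mouse): category_id=NULL, no match -> kept with NULL
  - product 4 (Phone): category_id=1 -> matches Supplies
All 4 rows appear; 1 has NULL category.

SQL:
SELECT a.name, b.name AS category
FROM products a
LEFT JOIN categories b ON a.category_id = b.id

Result:
name     | category 
---------+----------
Camera   | Furniture
Notebook | Furniture
Mouse    | NULL     
Phone    | Supplies 


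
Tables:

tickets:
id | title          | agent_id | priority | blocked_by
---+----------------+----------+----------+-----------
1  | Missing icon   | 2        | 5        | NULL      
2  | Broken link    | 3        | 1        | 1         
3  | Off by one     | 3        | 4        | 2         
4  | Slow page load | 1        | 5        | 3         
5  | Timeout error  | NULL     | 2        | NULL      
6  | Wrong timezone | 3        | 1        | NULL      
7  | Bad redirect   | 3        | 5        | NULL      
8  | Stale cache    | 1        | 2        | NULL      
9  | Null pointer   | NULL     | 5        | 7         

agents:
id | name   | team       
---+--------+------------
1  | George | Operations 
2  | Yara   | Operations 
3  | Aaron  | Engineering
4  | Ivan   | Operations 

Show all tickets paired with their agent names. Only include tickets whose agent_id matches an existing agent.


INNER JOIN keeps only tickets rows whose agent_id matches an id in agents. Walk through each ticket:
  - ticket 1 (Missing icon): agent_id=2 -> matches Yara
  - ticket 2 (Broken link): agent_id=3 -> matches Aaron
  - ticket 3 (Off by one): agent_id=3 -> matches Aaron
  - ticket 4 (Slow page load): agent_id=1 -> matches George
  - ticket 5 (Timeout error): agent_id=NULL, no match -> dropped
  - ticket 6 (Wrong timezone): agent_id=3 -> matches Aaron
  - ticket 7 (Bad redirect): agent_id=3 -> matches Aaron
  - ticket 8 (Stale cache): agent_id=1 -> matches George
  - ticket 9 (Null pointer): agent_id=NULL, no match -> dropped
So 2 of 9 rows are dropped.

SQL:
SELECT a.title, b.name AS agent
FROM tickets a
INNER JOIN agents b ON a.agent_id = b.id

Result:
title          | agent 
---------------+-------
Missing icon   | Yara  
Broken link    | Aaron 
Off by one     | Aaron 
Slow page load | George
Wrong timezone | Aaron 
Bad redirect   | Aaron 
Stale cache    | George


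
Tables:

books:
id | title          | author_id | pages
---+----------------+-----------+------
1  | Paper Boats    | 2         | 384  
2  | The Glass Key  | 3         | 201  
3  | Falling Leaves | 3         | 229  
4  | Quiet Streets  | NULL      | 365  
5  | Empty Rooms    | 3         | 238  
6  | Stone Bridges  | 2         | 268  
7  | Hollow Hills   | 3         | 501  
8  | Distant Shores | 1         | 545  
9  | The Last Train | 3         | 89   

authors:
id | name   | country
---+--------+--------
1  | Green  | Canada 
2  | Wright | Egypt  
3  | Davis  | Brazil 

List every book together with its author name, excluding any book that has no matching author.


INNER JOIN keeps only books rows whose author_id matches an id in authors. Walk through each book:
  - book 1 (Paper Boats): author_id=2 -> matches Wright
  - book 2 (The Glass Key): author_id=3 -> matches Davis
  - book 3 (Falling Leaves): author_id=3 -> matches Davis
  - book 4 (Quiet Streets): author_id=NULL, no match -> dropped
  - book 5 (Empty Rooms): author_id=3 -> matches Davis
  - book 6 (Stone Bridges): author_id=2 -> matches Wright
  - book 7 (Hollow Hills): author_id=3 -> matches Davis
  - book 8 (Distant Shores): author_id=1 -> matches Green
  - book 9 (The Last Train): author_id=3 -> matches Davis
So 1 of 9 rows is dropped.

SQL:
SELECT a.title, b.name AS author
FROM books a
INNER JOIN authors b ON a.author_id = b.id

Result:
title          | author
---------------+-------
Paper Boats    | Wright
The Glass Key  | Davis 
Falling Leaves | Davis 
Empty Rooms    | Davis 
Stone Bridges  | Wright
Hollow Hills   | Davis 
Distant Shores | Green 
The Last Train | Davis 


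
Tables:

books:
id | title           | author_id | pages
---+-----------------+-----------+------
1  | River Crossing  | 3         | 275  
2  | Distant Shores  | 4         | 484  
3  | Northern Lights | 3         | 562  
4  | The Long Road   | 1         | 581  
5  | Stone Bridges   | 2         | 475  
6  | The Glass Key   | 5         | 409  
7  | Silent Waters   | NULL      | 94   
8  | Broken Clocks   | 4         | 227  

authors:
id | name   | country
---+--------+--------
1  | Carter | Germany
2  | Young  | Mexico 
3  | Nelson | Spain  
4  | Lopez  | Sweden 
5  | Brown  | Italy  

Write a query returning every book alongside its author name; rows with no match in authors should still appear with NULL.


LEFT JOIN keeps every row from books (the left table); where author_id has no match in authors, the author columns become NULL. Walk through each book:
  - book 1 (River Crossing): author_id=3 -> matches Nelson
  - book 2 (Distant Shores): author_id=4 -> matches Lopez
  - book 3 (Northern Lights): author_id=3 -> matches Nelson
  - book 4 (The Long Road): author_id=1 -> matches Carter
  - book 5 (Stone Bridges): author_id=2 -> matches Young
  - book 6 (The Glass Key): author_id=5 -> matches Brown
  - book 7 (Silent Waters): author_id=NULL, no match -> kept with NULL
  - book 8 (Broken Clocks): author_id=4 -> matches Lopez
All 8 rows appear; 1 has NULL author.

SQL:
SELECT a.title, b.name AS author
FROM books a
LEFT JOIN authors b ON a.author_id = b.id

Result:
title           | author
----------------+-------
River Crossing  | Nelson
Distant Shores  | Lopez 
Northern Lights | Nelson
The Long Road   | Carter
Stone Bridges   | Young 
The Glass Key   | Brown 
Silent Waters   | NULL  
Broken Clocks   | Lopez 


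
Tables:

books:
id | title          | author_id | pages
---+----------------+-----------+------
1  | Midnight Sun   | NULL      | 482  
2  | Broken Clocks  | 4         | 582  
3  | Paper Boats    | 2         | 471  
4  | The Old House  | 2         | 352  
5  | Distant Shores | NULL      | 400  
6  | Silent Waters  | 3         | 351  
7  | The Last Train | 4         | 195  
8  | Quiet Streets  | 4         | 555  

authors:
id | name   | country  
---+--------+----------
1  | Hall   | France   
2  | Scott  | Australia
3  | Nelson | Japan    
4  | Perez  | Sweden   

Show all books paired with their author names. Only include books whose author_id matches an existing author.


INNER JOIN keeps only books rows whose author_id matches an id in authors. Walk through each book:
  - book 1 (Midnight Sun): author_id=NULL, no match -> dropped
  - book 2 (Broken Clocks): author_id=4 -> matches Perez
  - book 3 (Paper Boats): author_id=2 -> matches Scott
  - book 4 (The Old House): author_id=2 -> matches Scott
  - book 5 (Distant Shores): author_id=NULL, no match -> dropped
  - book 6 (Silent Waters): author_id=3 -> matches Nelson
  - book 7 (The Last Train): author_id=4 -> matches Perez
  - book 8 (Quiet Streets): author_id=4 -> matches Perez
So 2 of 8 rows are dropped.

SQL:
SELECT a.title, b.name AS author
FROM books a
INNER JOIN authors b ON a.author_id = b.id

Result:
title          | author
---------------+-------
Broken Clocks  | Perez 
Paper Boats    | Scott 
The Old House  | Scott 
Silent Waters  | Nelson
The Last Train | Perez 
Quiet Streets  | Perez 


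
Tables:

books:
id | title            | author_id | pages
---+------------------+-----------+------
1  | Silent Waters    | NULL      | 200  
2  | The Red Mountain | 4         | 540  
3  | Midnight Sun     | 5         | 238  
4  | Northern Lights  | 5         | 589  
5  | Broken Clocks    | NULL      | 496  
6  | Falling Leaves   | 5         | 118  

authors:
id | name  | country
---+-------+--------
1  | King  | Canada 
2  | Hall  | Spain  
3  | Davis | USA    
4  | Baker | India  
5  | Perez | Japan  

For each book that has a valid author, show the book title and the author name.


INNER JOIN keeps only books rows whose author_id matches an id in authors. Walk through each book:
  - book 1 (Silent Waters): author_id=NULL, no match -> dropped
  - book 2 (The Red Mountain): author_id=4 -> matches Baker
  - book 3 (Midnight Sun): author_id=5 -> matches Perez
  - book 4 (Northern Lights): author_id=5 -> matches Perez
  - book 5 (Broken Clocks): author_id=NULL, no match -> dropped
  - book 6 (Falling Leaves): author_id=5 -> matches Perez
So 2 of 6 rows are dropped.

SQL:
SELECT a.title, b.name AS author
FROM books a
INNER JOIN authors b ON a.author_id = b.id

Result:
title            | author
-----------------+-------
The Red Mountain | Baker 
Midnight Sun     | Perez 
Northern Lights  | Perez 
Falling Leaves   | Perez 


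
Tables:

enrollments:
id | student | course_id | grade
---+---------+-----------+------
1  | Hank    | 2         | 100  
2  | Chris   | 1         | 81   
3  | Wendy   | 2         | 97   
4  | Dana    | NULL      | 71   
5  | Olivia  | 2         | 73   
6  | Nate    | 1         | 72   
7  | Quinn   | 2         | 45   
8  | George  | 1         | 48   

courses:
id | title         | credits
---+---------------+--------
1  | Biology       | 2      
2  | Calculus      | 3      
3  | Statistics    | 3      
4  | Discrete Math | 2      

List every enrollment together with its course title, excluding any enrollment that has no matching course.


INNER JOIN keeps only enrollments rows whose course_id matches an id in courses. Walk through each enrollment:
  - enrollment 1 (Hank): course_id=2 -> matches Calculus
  - enrollment 2 (Chris): course_id=1 -> matches Biology
  - enrollment 3 (Wendy): course_id=2 -> matches Calculus
  - enrollment 4 (Dana): course_id=NULL, no match -> dropped
  - enrollment 5 (Olivia): course_id=2 -> matches Calculus
  - enrollment 6 (Nate): course_id=1 -> matches Biology
  - enrollment 7 (Quinn): course_id=2 -> matches Calculus
  - enrollment 8 (George): course_id=1 -> matches Biology
So 1 of 8 rows is dropped.

SQL:
SELECT a.student, b.title AS course
FROM enrollments a
INNER JOIN courses b ON a.course_id = b.id

Result:
student | course  
--------+---------
Hank    | Calculus
Chris   | Biology 
Wendy   | Calculus
Olivia  | Calculus
Nate    | Biology 
Quinn   | Calculus
George  | Biology 


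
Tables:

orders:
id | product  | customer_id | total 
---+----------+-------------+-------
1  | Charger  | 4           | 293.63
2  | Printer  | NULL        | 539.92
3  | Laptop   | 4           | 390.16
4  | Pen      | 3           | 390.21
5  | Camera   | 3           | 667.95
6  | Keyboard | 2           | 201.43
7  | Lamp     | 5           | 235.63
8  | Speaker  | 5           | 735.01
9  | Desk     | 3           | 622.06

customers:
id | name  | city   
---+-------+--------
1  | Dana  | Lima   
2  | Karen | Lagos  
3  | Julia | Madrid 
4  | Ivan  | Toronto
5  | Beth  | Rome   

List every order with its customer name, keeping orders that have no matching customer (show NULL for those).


LEFT JOIN keeps every row from orders (the left table); where customer_id has no match in customers, the customer columns become NULL. Walk through each order:
  - order 1 (Charger): customer_id=4 -> matches Ivan
  - order 2 (Printer): customer_id=NULL, no match -> kept with NULL
  - order 3 (Laptop): customer_id=4 -> matches Ivan
  - order 4 (Pen): customer_id=3 -> matches Julia
  - order 5 (Camera): customer_id=3 -> matches Julia
  - order 6 (Keyboard): customer_id=2 -> matches Karen
  - order 7 (Lamp): customer_id=5 -> matches Beth
  - order 8 (Speaker): customer_id=5 -> matches Beth
  - order 9 (Desk): customer_id=3 -> matches Julia
All 9 rows appear; 1 has NULL customer.

SQL:
SELECT a.product, b.name AS customer
FROM orders a
LEFT JOIN customers b ON a.customer_id = b.id

Result:
product  | customer
---------+---------
Charger  | Ivan    
Printer  | NULL    
Laptop   | Ivan    
Pen      | Julia   
Camera   | Julia   
Keyboard | Karen   
Lamp     | Beth    
Speaker  | Beth    
Desk     | Julia   


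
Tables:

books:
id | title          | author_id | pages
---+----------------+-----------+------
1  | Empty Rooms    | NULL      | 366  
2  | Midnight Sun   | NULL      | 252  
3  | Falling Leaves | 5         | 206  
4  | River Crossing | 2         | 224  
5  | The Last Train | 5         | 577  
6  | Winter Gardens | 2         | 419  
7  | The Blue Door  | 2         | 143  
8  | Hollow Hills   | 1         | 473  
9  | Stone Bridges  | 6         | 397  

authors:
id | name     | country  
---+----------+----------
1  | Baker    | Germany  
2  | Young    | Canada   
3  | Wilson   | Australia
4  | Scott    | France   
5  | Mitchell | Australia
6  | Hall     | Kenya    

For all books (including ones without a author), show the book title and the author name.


LEFT JOIN keeps every row from books (the left table); where author_id has no match in authors, the author columns become NULL. Walk through each book:
  - book 1 (Empty Rooms): author_id=NULL, no match -> kept with NULL
  - book 2 (Midnight Sun): author_id=NULL, no match -> kept with NULL
  - book 3 (Falling Leaves): author_id=5 -> matches Mitchell
  - book 4 (River Crossing): author_id=2 -> matches Young
  - book 5 (The Last Train): author_id=5 -> matches Mitchell
  - book 6 (Winter Gardens): author_id=2 -> matches Young
  - book 7 (The Blue Door): author_id=2 -> matches Young
  - book 8 (Hollow Hills): author_id=1 -> matches Baker
  - book 9 (Stone Bridges): author_id=6 -> matches Hall
All 9 rows appear; 2 have NULL author.

SQL:
SELECT a.title, b.name AS author
FROM books a
LEFT JOIN authors b ON a.author_id = b.id

Result:
title          | author  
---------------+---------
Empty Rooms    | NULL    
Midnight Sun   | NULL    
Falling Leaves | Mitchell
River Crossing | Young   
The Last Train | Mitchell
Winter Gardens | Young   
The Blue Door  | Young   
Hollow Hills   | Baker   
Stone Bridges  | Hall    


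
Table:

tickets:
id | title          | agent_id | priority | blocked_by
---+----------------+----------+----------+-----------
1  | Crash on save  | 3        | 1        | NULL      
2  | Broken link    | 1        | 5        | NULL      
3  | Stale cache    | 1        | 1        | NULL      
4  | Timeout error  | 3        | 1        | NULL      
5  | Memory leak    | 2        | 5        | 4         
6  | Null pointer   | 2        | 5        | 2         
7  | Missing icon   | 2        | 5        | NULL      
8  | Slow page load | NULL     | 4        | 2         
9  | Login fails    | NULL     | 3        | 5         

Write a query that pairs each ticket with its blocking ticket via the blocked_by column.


This is a self-join: tickets is joined to a second copy of itself, matching each row's blocked_by to another row's id. Use LEFT JOIN so rows with blocked_by=NULL are kept.
  - ticket 1 (Crash on save): blocked_by=NULL -> NULL
  - ticket 2 (Broken link): blocked_by=NULL -> NULL
  - ticket 3 (Stale cache): blocked_by=NULL -> NULL
  - ticket 4 (Timeout error): blocked_by=NULL -> NULL
  - ticket 5 (Memory leak): blocked_by=4 -> Timeout error
  - ticket 6 (Null pointer): blocked_by=2 -> Broken link
  - ticket 7 (Missing icon): blocked_by=NULL -> NULL
  - ticket 8 (Slow page load): blocked_by=2 -> Broken link
  - ticket 9 (Login fails): blocked_by=5 -> Memory leak

SQL:
SELECT a.title AS item, b.title AS blocked_by
FROM tickets a
LEFT JOIN tickets b ON a.blocked_by = b.id

Result:
item           | blocked_by   
---------------+--------------
Crash on save  | NULL         
Broken link    | NULL         
Stale cache    | NULL         
Timeout error  | NULL         
Memory leak    | Timeout error
Null pointer   | Broken link  
Missing icon   | NULL         
Slow page load | Broken link  
Login fails    | Memory leak  


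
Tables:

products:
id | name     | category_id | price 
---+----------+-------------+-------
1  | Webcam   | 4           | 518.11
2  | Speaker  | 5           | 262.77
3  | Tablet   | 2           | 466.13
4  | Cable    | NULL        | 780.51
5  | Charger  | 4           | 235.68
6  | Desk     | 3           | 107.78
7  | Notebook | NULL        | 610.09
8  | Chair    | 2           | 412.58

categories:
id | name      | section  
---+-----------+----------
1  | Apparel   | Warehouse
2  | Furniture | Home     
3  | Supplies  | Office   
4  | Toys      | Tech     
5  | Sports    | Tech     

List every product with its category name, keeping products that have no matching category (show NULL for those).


LEFT JOIN keeps every row from products (the left table); where category_id has no match in categories, the category columns become NULL. Walk through each product:
  - product 1 (Webcam): category_id=4 -> matches Toys
  - product 2 (Speaker): category_id=5 -> matches Sports
  - product 3 (Tablet): category_id=2 -> matches Furniture
  - product 4 (Cable): category_id=NULL, no match -> kept with NULL
  - product 5 (Charger): category_id=4 -> matches Toys
  - product 6 (Desk): category_id=3 -> matches Supplies
  - product 7 (Notebook): category_id=NULL, no match -> kept with NULL
  - product 8 (Chair): category_id=2 -> matches Furniture
All 8 rows appear; 2 have NULL category.

SQL:
SELECT a.name, b.name AS category
FROM products a
LEFT JOIN categories b ON a.category_id = b.id

Result:
name     | category 
---------+----------
Webcam   | Toys     
Speaker  | Sports   
Tablet   | Furniture
Cable    | NULL     
Charger  | Toys     
Desk     | Supplies 
Notebook | NULL     
Chair    | Furniture


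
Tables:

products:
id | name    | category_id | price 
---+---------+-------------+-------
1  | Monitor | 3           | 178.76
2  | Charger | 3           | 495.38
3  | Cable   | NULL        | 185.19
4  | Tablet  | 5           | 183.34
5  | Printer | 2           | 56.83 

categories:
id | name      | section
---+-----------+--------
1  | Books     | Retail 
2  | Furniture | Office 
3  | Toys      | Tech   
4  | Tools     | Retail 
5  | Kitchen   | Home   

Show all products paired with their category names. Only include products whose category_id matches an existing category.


INNER JOIN keeps only products rows whose category_id matches an id in categories. Walk through each product:
  - product 1 (Monitor): category_id=3 -> matches Toys
  - product 2 (Charger): category_id=3 -> matches Toys
  - product 3 (Cable): category_id=NULL, no match -> dropped
  - product 4 (Tablet): category_id=5 -> matches Kitchen
  - product 5 (Printer): category_id=2 -> matches Furniture
So 1 of 5 rows is dropped.

SQL:
SELECT a.name, b.name AS category
FROM products a
INNER JOIN categories b ON a.category_id = b.id

Result:
name    | category 
--------+----------
Monitor | Toys     
Charger | Toys     
Tablet  | Kitchen  
Printer | Furniture


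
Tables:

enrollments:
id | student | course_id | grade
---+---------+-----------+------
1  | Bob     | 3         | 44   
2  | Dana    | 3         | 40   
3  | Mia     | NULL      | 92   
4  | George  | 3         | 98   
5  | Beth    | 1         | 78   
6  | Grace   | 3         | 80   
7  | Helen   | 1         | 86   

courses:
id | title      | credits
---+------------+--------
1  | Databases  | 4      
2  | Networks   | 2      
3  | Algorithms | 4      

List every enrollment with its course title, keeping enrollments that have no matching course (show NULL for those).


LEFT JOIN keeps every row from enrollments (the left table); where course_id has no match in courses, the course columns become NULL. Walk through each enrollment:
  - enrollment 1 (Bob): course_id=3 -> matches Algorithms
  - enrollment 2 (Dana): course_id=3 -> matches Algorithms
  - enrollment 3 (Mia): course_id=NULL, no match -> kept with NULL
  - enrollment 4 (George): course_id=3 -> matches Algorithms
  - enrollment 5 (Beth): course_id=1 -> matches Databases
  - enrollment 6 (Grace): course_id=3 -> matches Algorithms
  - enrollment 7 (Helen): course_id=1 -> matches Databases
All 7 rows appear; 1 has NULL course.

SQL:
SELECT a.student, b.title AS course
FROM enrollments a
LEFT JOIN courses b ON a.course_id = b.id

Result:
student | course    
--------+-----------
Bob     | Algorithms
Dana    | Algorithms
Mia     | NULL      
George  | Algorithms
Beth    | Databases 
Grace   | Algorithms
Helen   | Databases 


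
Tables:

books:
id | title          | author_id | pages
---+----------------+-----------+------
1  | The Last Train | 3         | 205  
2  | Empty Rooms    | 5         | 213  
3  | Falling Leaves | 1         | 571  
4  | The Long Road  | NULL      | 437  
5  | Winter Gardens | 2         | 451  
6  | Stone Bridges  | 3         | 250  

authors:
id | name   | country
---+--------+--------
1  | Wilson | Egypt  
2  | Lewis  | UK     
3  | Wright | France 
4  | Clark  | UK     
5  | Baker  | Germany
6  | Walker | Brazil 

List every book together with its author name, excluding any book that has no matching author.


INNER JOIN keeps only books rows whose author_id matches an id in authors. Walk through each book:
  - book 1 (The Last Train): author_id=3 -> matches Wright
  - book 2 (Empty Rooms): author_id=5 -> matches Baker
  - book 3 (Falling Leaves): author_id=1 -> matches Wilson
  - book 4 (The Long Road): author_id=NULL, no match -> dropped
  - book 5 (Winter Gardens): author_id=2 -> matches Lewis
  - book 6 (Stone Bridges): author_id=3 -> matches Wright
So 1 of 6 rows is dropped.

SQL:
SELECT a.title, b.name AS author
FROM books a
INNER JOIN authors b ON a.author_id = b.id

Result:
title          | author
---------------+-------
The Last Train | Wright
Empty Rooms    | Baker 
Falling Leaves | Wilson
Winter Gardens | Lewis 
Stone Bridges  | Wright


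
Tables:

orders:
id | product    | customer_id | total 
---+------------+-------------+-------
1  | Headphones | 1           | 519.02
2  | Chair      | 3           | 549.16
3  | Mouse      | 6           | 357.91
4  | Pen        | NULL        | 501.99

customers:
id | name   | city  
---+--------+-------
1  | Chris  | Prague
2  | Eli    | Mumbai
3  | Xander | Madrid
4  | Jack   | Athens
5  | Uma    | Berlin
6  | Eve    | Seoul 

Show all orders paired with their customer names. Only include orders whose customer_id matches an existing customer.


INNER JOIN keeps only orders rows whose customer_id matches an id in customers. Walk through each order:
  - order 1 (Headphones): customer_id=1 -> matches Chris
  - order 2 (Chair): customer_id=3 -> matches Xander
  - order 3 (Mouse): customer_id=6 -> matches Eve
  - order 4 (Pen): customer_id=NULL, no match -> dropped
So 1 of 4 rows is dropped.

SQL:
SELECT a.product, b.name AS customer
FROM orders a
INNER JOIN customers b ON a.customer_id = b.id

Result:
product    | customer
-----------+---------
Headphones | Chris   
Chair      | Xander  
Mouse      | Eve     


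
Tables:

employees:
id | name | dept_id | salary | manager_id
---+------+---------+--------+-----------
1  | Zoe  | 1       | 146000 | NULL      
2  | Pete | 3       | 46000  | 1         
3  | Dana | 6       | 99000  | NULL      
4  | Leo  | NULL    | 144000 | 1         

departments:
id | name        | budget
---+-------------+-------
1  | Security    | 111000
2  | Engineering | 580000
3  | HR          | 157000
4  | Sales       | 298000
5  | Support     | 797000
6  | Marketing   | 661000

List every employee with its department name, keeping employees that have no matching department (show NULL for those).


LEFT JOIN keeps every row from employees (the left table); where dept_id has no match in departments, the department columns become NULL. Walk through each employee:
  - employee 1 (Zoe): dept_id=1 -> matches Security
  - employee 2 (Pete): dept_id=3 -> matches HR
  - employee 3 (Dana): dept_id=6 -> matches Marketing
  - employee 4 (Leo): dept_id=NULL, no match -> kept with NULL
All 4 rows appear; 1 has NULL department.

SQL:
SELECT a.name, b.name AS department
FROM employees a
LEFT JOIN departments b ON a.dept_id = b.id

Result:
name | department
-----+-----------
Zoe  | Security  
Pete | HR        
Dana | Marketing 
Leo  | NULL      


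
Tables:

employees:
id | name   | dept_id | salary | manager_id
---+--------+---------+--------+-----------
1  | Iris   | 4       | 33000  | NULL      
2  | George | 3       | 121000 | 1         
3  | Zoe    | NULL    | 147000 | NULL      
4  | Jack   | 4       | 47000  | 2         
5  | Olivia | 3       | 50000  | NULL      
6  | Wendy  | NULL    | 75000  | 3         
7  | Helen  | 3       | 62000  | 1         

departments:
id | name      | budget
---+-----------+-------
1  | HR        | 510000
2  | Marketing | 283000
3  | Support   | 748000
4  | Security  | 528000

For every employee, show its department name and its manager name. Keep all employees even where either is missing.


Two LEFT JOINs from the same base table employees: one to departments via dept_id, one to employees itself via manager_id. Both are LEFT so every employee is preserved.
Match against departments:
  - employee 1 (Iris): dept_id=4 -> matches Security
  - employee 2 (George): dept_id=3 -> matches Support
  - employee 3 (Zoe): dept_id=NULL, no match -> kept with NULL
  - employee 4 (Jack): dept_id=4 -> matches Security
  - employee 5 (Olivia): dept_id=3 -> matches Support
  - employee 6 (Wendy): dept_id=NULL, no match -> kept with NULL
  - employee 7 (Helen): dept_id=3 -> matches Support
Match against employees (self):
  - employee 1 (Iris): manager_id=NULL -> NULL
  - employee 2 (George): manager_id=1 -> Iris
  - employee 3 (Zoe): manager_id=NULL -> NULL
  - employee 4 (Jack): manager_id=2 -> George
  - employee 5 (Olivia): manager_id=NULL -> NULL
  - employee 6 (Wendy): manager_id=3 -> Zoe
  - employee 7 (Helen): manager_id=1 -> Iris

SQL:
SELECT a.name, b.name AS department, c.name AS manager
FROM employees a
LEFT JOIN departments b ON a.dept_id = b.id
LEFT JOIN employees c ON a.manager_id = c.id

Result:
name   | department | manager
-------+------------+--------
Iris   | Security   | NULL   
George | Support    | Iris   
Zoe    | NULL       | NULL   
Jack   | Security   | George 
Olivia | Support    | NULL   
Wendy  | NULL       | Zoe    
Helen  | Support    | Iris   
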